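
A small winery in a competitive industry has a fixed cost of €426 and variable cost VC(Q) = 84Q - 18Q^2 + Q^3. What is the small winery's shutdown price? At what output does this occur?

Short-run supply begins at min AVC. From VC = 84Q - 18Q^2 + Q^3, AVC = 84 - 18Q + Q^2.
dAVC/dQ = -18 + 2Q = 0 gives Q = 9. min AVC = 84 - 18·9 + 9^2 = 3.
The firm shuts down for any P below €3.

€3 per unit, at Q = 9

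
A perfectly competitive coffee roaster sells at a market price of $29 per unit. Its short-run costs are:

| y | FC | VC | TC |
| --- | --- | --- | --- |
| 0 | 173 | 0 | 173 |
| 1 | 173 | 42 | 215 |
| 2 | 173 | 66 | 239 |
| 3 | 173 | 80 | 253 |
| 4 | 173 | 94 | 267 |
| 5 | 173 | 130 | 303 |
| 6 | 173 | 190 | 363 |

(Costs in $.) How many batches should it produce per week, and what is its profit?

Compute π = P·y − TC at each output: y=0: -173; y=1: -186; y=2: -181; y=3: -166; y=4: -151; y=5: -158; y=6: -189.
Profit is maximized at y = 4. AVC there is 94/4 = $23.50 ≤ P, so producing beats shutting down (which would give -$173).

y = 4; profit = -$151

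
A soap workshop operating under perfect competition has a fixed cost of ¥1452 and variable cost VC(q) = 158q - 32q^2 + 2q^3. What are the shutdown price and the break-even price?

AVC = 158 - 32q + 2q^2; minimized at q = 8, giving min AVC = ¥30. That is the shutdown price.
ATC = 1452/q + 158 - 32q + 2q^2. Setting dATC/dq = −1452/q^2 − 32 + 4q = 0 gives q = 11 (since 4·11^3 − 32·11^2 = 1452).
min ATC = 1452/11 + 158 − 32·11 + 2·11^2 = ¥180. That is the break-even price.
Between these two prices the firm operates at a loss; above ¥180 it earns a profit.

Shutdown price = ¥30; break-even price = ¥180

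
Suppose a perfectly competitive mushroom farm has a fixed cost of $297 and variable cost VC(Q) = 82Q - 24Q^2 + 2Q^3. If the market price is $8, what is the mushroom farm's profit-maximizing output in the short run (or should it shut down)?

Strip out fixed cost: VC = 82Q - 24Q^2 + 2Q^3. Then AVC = 82 - 24Q + 2Q^2 and MC = 82 - 48Q + 6Q^2.
AVC hits its minimum where MC = AVC, at Q = 6, giving min AVC = 82 - 24·6 + 2·6^2 = $10.
With P < min AVC ($8 < $10), every unit sold adds to the loss.
Shutting down limits the loss to fixed cost, $297.

Shut down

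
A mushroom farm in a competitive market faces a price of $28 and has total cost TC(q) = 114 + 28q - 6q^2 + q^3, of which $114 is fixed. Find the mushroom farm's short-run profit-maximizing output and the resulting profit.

Profit = -$82 at q = 4

AVC = 28 - 6q + q^2; min AVC = $19 at q = 3. Since P = $28 ≥ min AVC, the firm produces.
MC = 28 - 12q + 3q^2. Setting P = MC and taking the root on the rising branch gives q* = 4.
TR = 28·4 = 112. TC = 114 + 80 = 194. Profit = 112 − 194 = -$82.
Shutting down would mean losing the fixed cost of $114, so operating at a loss of $82 is better by $32.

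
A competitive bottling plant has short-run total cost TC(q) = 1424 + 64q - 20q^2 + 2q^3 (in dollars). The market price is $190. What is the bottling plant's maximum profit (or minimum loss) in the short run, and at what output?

AVC = 64 - 20q + 2q^2; min AVC = $14 at q = 5. Since P = $190 ≥ min AVC, the firm produces.
With MC = 64 - 40q + 6q^2, P = MC on the upward-sloping part at q* = 9.
TR = 190·9 = 1710. TC = 1424 + 414 = 1838. Profit = 1710 − 1838 = -$128.
By producing, the firm covers all variable cost plus $1296 of fixed cost; shutting down would lose the full $1424.

Profit = -$128 at q = 9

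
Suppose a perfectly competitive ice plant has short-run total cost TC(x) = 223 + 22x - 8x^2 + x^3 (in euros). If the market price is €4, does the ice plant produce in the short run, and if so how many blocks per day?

Shut down

From TC, MC = TC'(x) = 22 - 16x + 3x^2 and AVC = VC/x = 22 - 8x + x^2.
AVC is minimized where dAVC/dx = -8 + 2x = 0, at x = 4; min AVC = 22 - 8·4 + 4^2 = €6.
With P < min AVC (€4 < €6), every unit sold adds to the loss.
Best response: produce nothing and absorb the €223 fixed cost.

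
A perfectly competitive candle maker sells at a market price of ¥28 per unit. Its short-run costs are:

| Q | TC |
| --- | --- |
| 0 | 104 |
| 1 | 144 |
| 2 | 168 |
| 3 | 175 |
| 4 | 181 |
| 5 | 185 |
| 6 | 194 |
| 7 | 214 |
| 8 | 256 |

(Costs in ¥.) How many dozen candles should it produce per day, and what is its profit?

Profit at each row (π = 28Q − TC): Q=0: -104; Q=1: -116; Q=2: -112; Q=3: -91; Q=4: -69; Q=5: -45; Q=6: -26; Q=7: -18; Q=8: -32.
Profit is maximized at Q = 7. AVC there is 110/7 = ¥15.71 ≤ P, so producing beats shutting down (which would give -¥104).

Q = 7; profit = -¥18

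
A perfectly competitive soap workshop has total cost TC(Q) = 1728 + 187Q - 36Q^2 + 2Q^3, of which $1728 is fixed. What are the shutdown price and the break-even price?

Shutdown price = $25; break-even price = $187

AVC = 187 - 36Q + 2Q^2; minimized at Q = 9, giving min AVC = $25. That is the shutdown price.
ATC = 1728/Q + 187 - 36Q + 2Q^2. Setting dATC/dQ = −1728/Q^2 − 36 + 4Q = 0 gives Q = 12 (since 4·12^3 − 36·12^2 = 1728).
min ATC = 1728/12 + 187 − 36·12 + 2·12^2 = $187. That is the break-even price.
Between these two prices the firm operates at a loss; above $187 it earns a profit.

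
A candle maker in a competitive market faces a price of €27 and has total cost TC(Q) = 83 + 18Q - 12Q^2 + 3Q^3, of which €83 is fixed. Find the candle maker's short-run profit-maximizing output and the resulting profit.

AVC = 18 - 12Q + 3Q^2 has its minimum €6 at Q = 2; price €27 clears that bar, so the firm operates.
MC = 18 - 24Q + 9Q^2. Setting P = MC and taking the root on the rising branch gives Q* = 3.
TR = 27·3 = 81. TC = 83 + 27 = 110. Profit = 81 − 110 = -€29.
Shutting down would mean losing the fixed cost of €83, so operating at a loss of €29 is better by €54.

Profit = -€29 at Q = 3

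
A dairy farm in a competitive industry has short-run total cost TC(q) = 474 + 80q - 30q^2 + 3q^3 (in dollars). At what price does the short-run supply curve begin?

The firm shuts down when price falls below the minimum of average variable cost. AVC = VC/q = 80 - 30q + 3q^2.
At the minimum of AVC, MC = AVC. MC = 80 - 60q + 9q^2; setting MC = AVC gives 6q^2 - 30q = 0, so q = 5. min AVC = 5.
So the shutdown price is $5.

$5 per unit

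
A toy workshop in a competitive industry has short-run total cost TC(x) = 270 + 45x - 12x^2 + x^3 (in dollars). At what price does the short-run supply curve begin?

$9 per unit

Short-run supply begins at min AVC. From VC = 45x - 12x^2 + x^3, AVC = 45 - 12x + x^2.
dAVC/dx = -12 + 2x = 0 gives x = 6. min AVC = 45 - 12·6 + 6^2 = 9.
So the shutdown price is $9.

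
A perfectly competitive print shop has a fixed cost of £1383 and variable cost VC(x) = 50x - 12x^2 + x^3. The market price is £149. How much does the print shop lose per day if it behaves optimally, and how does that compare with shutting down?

AVC = 50 - 12x + x^2 has its minimum £14 at x = 6; price £149 clears that bar, so the firm operates.
MC = 50 - 24x + 3x^2. Setting P = MC and taking the root on the rising branch gives x* = 11.
TR = 149·11 = 1639. TC = 1383 + 429 = 1812. Profit = 1639 − 1812 = -£173.
Shutting down would mean losing the fixed cost of £1383, so operating at a loss of £173 is better by £1210.

Profit = -£173 at x = 11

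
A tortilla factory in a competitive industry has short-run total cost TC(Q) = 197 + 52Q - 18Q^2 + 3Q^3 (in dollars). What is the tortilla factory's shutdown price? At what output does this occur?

$25 per unit, at Q = 3

Short-run supply begins at min AVC. From VC = 52Q - 18Q^2 + 3Q^3, AVC = 52 - 18Q + 3Q^2.
dAVC/dQ = -18 + 6Q = 0 gives Q = 3. min AVC = 52 - 18·3 + 3·3^2 = 25.
So the shutdown price is $25.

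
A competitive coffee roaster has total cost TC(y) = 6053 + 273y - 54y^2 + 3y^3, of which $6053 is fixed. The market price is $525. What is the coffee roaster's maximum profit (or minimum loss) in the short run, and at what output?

Profit = -$173 at y = 14

AVC = 273 - 54y + 3y^2; min AVC = $30 at y = 9. Since P = $525 ≥ min AVC, the firm produces.
With MC = 273 - 108y + 9y^2, P = MC on the upward-sloping part at y* = 14.
TR = 525·14 = 7350. TC = 6053 + 1470 = 7523. Profit = 7350 − 7523 = -$173.
Shutting down would mean losing the fixed cost of $6053, so operating at a loss of $173 is better by $5880.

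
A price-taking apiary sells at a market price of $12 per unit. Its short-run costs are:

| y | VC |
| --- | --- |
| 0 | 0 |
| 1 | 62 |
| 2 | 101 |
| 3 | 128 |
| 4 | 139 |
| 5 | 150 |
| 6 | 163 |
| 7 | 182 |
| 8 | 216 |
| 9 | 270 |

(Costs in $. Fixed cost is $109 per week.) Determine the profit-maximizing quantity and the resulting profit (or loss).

Tabulate TR − TC: y=0: -109; y=1: -159; y=2: -186; y=3: -201; y=4: -200; y=5: -199; y=6: -200; y=7: -207; y=8: -229; y=9: -271.
Profit is highest at y = 0. Equivalently, the lowest AVC in the table is 182/7 ≈ $26 at y = 7, and P = $12 falls below it — price never covers variable cost, so the firm shuts down and loses only its fixed cost.

y = 0 (shut down); profit = -$109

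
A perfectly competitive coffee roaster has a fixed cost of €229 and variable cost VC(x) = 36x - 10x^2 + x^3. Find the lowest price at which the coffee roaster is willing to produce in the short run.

€11 per unit

The firm shuts down when price falls below the minimum of average variable cost. AVC = VC/x = 36 - 10x + x^2.
dAVC/dx = -10 + 2x = 0 gives x = 5. min AVC = 36 - 10·5 + 5^2 = 11.
The firm shuts down for any P below €11.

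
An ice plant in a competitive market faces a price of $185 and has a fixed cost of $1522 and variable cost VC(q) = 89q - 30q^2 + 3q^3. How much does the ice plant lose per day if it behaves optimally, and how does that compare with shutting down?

AVC = 89 - 30q + 3q^2; min AVC = $14 at q = 5. Since P = $185 ≥ min AVC, the firm produces.
MC = 89 - 60q + 9q^2. Setting P = MC and taking the root on the rising branch gives q* = 8.
TR = 185·8 = 1480. TC = 1522 + 328 = 1850. Profit = 1480 − 1850 = -$370.
That loss of $370 beats the $1522 the firm would lose by shutting down; producing recovers $1152 of fixed cost.

Profit = -$370 at q = 8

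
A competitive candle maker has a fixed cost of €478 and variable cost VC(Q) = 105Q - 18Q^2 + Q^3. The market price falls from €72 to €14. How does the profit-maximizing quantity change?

AVC = 105 - 18Q + Q^2, minimized at Q = 9 where min AVC = €24. MC = 105 - 36Q + 3Q^2.
At P = €72 ≥ min AVC, set P = MC on the rising branch: Q = 11.
At P = €14 < min AVC = €24, price no longer covers variable cost at any output, so the firm shuts down: Q = 0.

Output falls from 11 to 0 (the firm shuts down)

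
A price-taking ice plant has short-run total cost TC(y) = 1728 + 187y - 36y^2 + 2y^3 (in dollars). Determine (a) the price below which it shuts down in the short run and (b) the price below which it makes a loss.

Shutdown price = $25; break-even price = $187

AVC = 187 - 36y + 2y^2; minimized at y = 9, giving min AVC = $25. That is the shutdown price.
ATC = 1728/y + 187 - 36y + 2y^2. Setting dATC/dy = −1728/y^2 − 36 + 4y = 0 gives y = 12 (since 4·12^3 − 36·12^2 = 1728).
min ATC = 1728/12 + 187 − 36·12 + 2·12^2 = $187. That is the break-even price.
For $25 ≤ P < $187 the firm produces at a loss; below $25 it shuts down.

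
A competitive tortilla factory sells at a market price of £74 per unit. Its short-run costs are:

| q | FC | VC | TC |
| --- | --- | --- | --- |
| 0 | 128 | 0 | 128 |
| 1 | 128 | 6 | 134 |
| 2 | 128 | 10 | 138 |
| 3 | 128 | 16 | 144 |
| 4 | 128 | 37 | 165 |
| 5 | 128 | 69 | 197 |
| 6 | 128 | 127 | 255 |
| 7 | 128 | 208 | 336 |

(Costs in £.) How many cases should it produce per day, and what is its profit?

Compute π = P·q − TC at each output: q=0: -128; q=1: -60; q=2: 10; q=3: 78; q=4: 131; q=5: 173; q=6: 189; q=7: 182.
Profit is maximized at q = 6. AVC there is 127/6 = £21.17 ≤ P, so producing beats shutting down (which would give -£128).

q = 6; profit = £189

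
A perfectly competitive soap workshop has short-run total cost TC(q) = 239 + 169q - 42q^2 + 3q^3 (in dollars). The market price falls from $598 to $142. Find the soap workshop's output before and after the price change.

MC = 169 - 84q + 9q^2; the shutdown threshold is min AVC = $22 (at q = 7).
At P = $598 ≥ min AVC, set P = MC on the rising branch: q = 13.
At P = $142 ≥ min AVC, set P = MC: q = 9. The firm stays open but cuts output.

Output falls from 13 to 9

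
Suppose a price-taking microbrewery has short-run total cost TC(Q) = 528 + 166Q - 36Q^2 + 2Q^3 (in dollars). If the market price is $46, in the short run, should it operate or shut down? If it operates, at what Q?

Produce at Q = 10

Variable cost is VC = 166Q - 36Q^2 + 2Q^3, so AVC = VC/Q = 166 - 36Q + 2Q^2 and MC = dTC/dQ = 166 - 72Q + 6Q^2.
AVC is minimized where dAVC/dQ = -36 + 4Q = 0, at Q = 9; min AVC = 166 - 36·9 + 2·9^2 = $4.
Because $46 ≥ $4, revenue can cover variable cost; the firm operates.
Solving P = MC: 120 - 72Q + 6Q^2 = 0 ⇒ Q = 2 or 10. On the upward-sloping branch, Q* = 10.
Check: AVC at Q = 10 is $6 ≤ P, so revenue covers variable cost.
Profit = P·Q − TC = 46·10 − 588 = -$128, a loss, but smaller than the $528 fixed cost the firm would lose by shutting down.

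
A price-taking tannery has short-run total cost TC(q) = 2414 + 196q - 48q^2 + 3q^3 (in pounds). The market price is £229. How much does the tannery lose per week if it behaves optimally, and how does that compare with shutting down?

AVC = 196 - 48q + 3q^2 has its minimum £4 at q = 8; price £229 clears that bar, so the firm operates.
With MC = 196 - 96q + 9q^2, P = MC on the upward-sloping part at q* = 11.
TR = 229·11 = 2519. TC = 2414 + 341 = 2755. Profit = 2519 − 2755 = -£236.
That loss of £236 beats the £2414 the firm would lose by shutting down; producing recovers £2178 of fixed cost.

Profit = -£236 at q = 11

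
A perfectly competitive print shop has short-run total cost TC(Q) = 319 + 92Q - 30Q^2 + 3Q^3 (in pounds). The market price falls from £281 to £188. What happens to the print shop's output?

MC = 92 - 60Q + 9Q^2; the shutdown threshold is min AVC = £17 (at Q = 5).
At P = £281 ≥ min AVC, set P = MC on the rising branch: Q = 9.
At P = £188 ≥ min AVC, set P = MC: Q = 8. The firm stays open but cuts output.

Output falls from 9 to 8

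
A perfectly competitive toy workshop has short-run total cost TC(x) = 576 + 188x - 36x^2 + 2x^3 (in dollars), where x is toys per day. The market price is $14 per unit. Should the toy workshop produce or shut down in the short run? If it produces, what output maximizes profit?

Shut down

Variable cost is VC = 188x - 36x^2 + 2x^3, so AVC = VC/x = 188 - 36x + 2x^2 and MC = dTC/dx = 188 - 72x + 6x^2.
AVC is minimized where dAVC/dx = -36 + 4x = 0, at x = 9; min AVC = 188 - 36·9 + 2·9^2 = $26.
With P < min AVC ($14 < $26), every unit sold adds to the loss.
Best response: produce nothing and absorb the $576 fixed cost.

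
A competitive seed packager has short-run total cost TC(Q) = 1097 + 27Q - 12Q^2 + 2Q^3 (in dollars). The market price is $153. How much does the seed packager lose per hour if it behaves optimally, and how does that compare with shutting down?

Profit = -$313 at Q = 7

AVC = 27 - 12Q + 2Q^2 has its minimum $9 at Q = 3; price $153 clears that bar, so the firm operates.
MC = 27 - 24Q + 6Q^2. Setting P = MC and taking the root on the rising branch gives Q* = 7.
TR = 153·7 = 1071. TC = 1097 + 287 = 1384. Profit = 1071 − 1384 = -$313.
By producing, the firm covers all variable cost plus $784 of fixed cost; shutting down would lose the full $1097.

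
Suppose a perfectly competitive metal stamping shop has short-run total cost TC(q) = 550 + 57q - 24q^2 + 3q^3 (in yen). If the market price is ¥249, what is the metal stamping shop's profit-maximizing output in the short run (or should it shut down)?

Produce at q = 8

From TC, MC = TC'(q) = 57 - 48q + 9q^2 and AVC = VC/q = 57 - 24q + 3q^2.
The AVC parabola has its vertex at q = 24/6 = 4, where AVC = 57 - 24·4 + 3·4^2 = ¥9.
P = ¥249 exceeds min AVC = ¥9, so the firm stays open.
Set P = MC: 249 = 57 - 48q + 9q^2 → -192 - 48q + 9q^2 = 0. The roots are q = -8/3 and q = 8; the profit-maximizing output is on the rising part of MC, so q* = 8.
Check: AVC at q = 8 is ¥57 ≤ P, so revenue covers variable cost.
Profit = P·q − TC = 249·8 − 1006 = ¥986.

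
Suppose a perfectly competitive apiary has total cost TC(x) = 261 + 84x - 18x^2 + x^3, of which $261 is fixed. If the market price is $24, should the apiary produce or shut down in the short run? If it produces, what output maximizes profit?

Produce at x = 10

Strip out fixed cost: VC = 84x - 18x^2 + x^3. Then AVC = 84 - 18x + x^2 and MC = 84 - 36x + 3x^2.
AVC is minimized where dAVC/dx = -18 + 2x = 0, at x = 9; min AVC = 84 - 18·9 + 9^2 = $3.
P = $24 exceeds min AVC = $3, so the firm stays open.
P = MC gives 60 - 36x + 3x^2 = 0, with roots 2 and 10. Take the larger (rising MC): x* = 10.
Check: AVC at x = 10 is $4 ≤ P, so revenue covers variable cost.
Profit = P·x − TC = 24·10 − 301 = -$61, a loss, but smaller than the $261 fixed cost the firm would lose by shutting down.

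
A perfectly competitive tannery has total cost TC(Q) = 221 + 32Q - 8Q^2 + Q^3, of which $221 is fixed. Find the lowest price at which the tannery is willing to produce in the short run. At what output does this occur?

$16 per unit, at Q = 4

The shutdown price is the minimum of AVC. VC = 32Q - 8Q^2 + Q^3, so AVC = 32 - 8Q + Q^2.
dAVC/dQ = -8 + 2Q = 0 gives Q = 4. min AVC = 32 - 8·4 + 4^2 = 16.
For P < $16 the firm produces nothing.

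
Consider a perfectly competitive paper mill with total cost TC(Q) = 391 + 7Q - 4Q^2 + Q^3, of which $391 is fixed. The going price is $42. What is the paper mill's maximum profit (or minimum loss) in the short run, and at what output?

Profit = -$241 at Q = 5

AVC = 7 - 4Q + Q^2 has its minimum $3 at Q = 2; price $42 clears that bar, so the firm operates.
With MC = 7 - 8Q + 3Q^2, P = MC on the upward-sloping part at Q* = 5.
TR = 42·5 = 210. TC = 391 + 60 = 451. Profit = 210 − 451 = -$241.
That loss of $241 beats the $391 the firm would lose by shutting down; producing recovers $150 of fixed cost.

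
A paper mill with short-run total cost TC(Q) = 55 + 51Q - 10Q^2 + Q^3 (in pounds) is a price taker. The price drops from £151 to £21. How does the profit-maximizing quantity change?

MC = 51 - 20Q + 3Q^2; the shutdown threshold is min AVC = £26 (at Q = 5).
At P = £151 ≥ min AVC, set P = MC on the rising branch: Q = 10.
At P = £21 < min AVC = £26, price no longer covers variable cost at any output, so the firm shuts down: Q = 0.

Output falls from 10 to 0 (the firm shuts down)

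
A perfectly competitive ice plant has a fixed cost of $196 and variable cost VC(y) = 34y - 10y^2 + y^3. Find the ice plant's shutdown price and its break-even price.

AVC = 34 - 10y + y^2; minimized at y = 5, giving min AVC = $9. That is the shutdown price.
ATC = 196/y + 34 - 10y + y^2. Setting dATC/dy = −196/y^2 − 10 + 2y = 0 gives y = 7 (since 2·7^3 − 10·7^2 = 196).
min ATC = 196/7 + 34 − 10·7 + 7^2 = $41. That is the break-even price.
Between these two prices the firm operates at a loss; above $41 it earns a profit.

Shutdown price = $9; break-even price = $41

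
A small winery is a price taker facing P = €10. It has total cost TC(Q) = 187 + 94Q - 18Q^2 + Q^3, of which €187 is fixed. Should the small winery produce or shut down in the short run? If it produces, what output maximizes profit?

From TC, MC = TC'(Q) = 94 - 36Q + 3Q^2 and AVC = VC/Q = 94 - 18Q + Q^2.
The AVC parabola has its vertex at Q = 18/2 = 9, where AVC = 94 - 18·9 + 9^2 = €13.
P = €10 lies below min AVC = €13; no output level covers variable cost.
The firm minimizes its loss by shutting down and losing only its fixed cost of €187.

Shut down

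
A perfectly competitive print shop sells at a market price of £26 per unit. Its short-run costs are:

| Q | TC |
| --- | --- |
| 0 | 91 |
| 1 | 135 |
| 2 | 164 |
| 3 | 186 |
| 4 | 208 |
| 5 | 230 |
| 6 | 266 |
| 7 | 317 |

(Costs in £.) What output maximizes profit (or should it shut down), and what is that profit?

Q = 0 (shut down); profit = -£91

Profit at each row (π = 26Q − TC): Q=0: -91; Q=1: -109; Q=2: -112; Q=3: -108; Q=4: -104; Q=5: -100; Q=6: -110; Q=7: -135.
Profit is highest at Q = 0. Equivalently, the lowest AVC in the table is 139/5 ≈ £27.80 at Q = 5, and P = £26 falls below it — price never covers variable cost, so the firm shuts down and loses only its fixed cost.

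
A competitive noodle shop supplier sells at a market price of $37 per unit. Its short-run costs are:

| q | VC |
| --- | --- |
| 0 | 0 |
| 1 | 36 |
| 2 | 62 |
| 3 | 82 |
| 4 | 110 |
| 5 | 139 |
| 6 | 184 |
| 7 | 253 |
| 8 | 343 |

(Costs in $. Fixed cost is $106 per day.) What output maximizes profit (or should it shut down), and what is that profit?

Tabulate TR − TC: q=0: -106; q=1: -105; q=2: -94; q=3: -77; q=4: -68; q=5: -60; q=6: -68; q=7: -100; q=8: -153.
Profit is maximized at q = 5. AVC there is 139/5 = $27.80 ≤ P, so producing beats shutting down (which would give -$106).

q = 5; profit = -$60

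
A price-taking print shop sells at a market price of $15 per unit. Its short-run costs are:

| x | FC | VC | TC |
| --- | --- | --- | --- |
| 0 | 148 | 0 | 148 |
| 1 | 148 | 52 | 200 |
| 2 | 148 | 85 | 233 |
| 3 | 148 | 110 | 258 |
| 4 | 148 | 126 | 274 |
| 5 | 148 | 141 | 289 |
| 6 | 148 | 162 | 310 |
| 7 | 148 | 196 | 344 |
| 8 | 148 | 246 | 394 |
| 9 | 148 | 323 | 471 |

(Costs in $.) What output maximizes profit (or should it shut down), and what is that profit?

Compute π = P·x − TC at each output: x=0: -148; x=1: -185; x=2: -203; x=3: -213; x=4: -214; x=5: -214; x=6: -220; x=7: -239; x=8: -274; x=9: -336.
Profit is highest at x = 0. Equivalently, the lowest AVC in the table is 162/6 ≈ $27 at x = 6, and P = $15 falls below it — price never covers variable cost, so the firm shuts down and loses only its fixed cost.

x = 0 (shut down); profit = -$148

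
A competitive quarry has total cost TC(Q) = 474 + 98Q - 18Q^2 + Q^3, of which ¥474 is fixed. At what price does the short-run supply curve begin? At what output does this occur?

The shutdown price is the minimum of AVC. VC = 98Q - 18Q^2 + Q^3, so AVC = 98 - 18Q + Q^2.
dAVC/dQ = -18 + 2Q = 0 gives Q = 9. min AVC = 98 - 18·9 + 9^2 = 17.
For P < ¥17 the firm produces nothing.

¥17 per unit, at Q = 9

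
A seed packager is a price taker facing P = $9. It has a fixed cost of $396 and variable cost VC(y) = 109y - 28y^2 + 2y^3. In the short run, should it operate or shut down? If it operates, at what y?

Shut down

Variable cost is VC = 109y - 28y^2 + 2y^3, so AVC = VC/y = 109 - 28y + 2y^2 and MC = dTC/dy = 109 - 56y + 6y^2.
AVC hits its minimum where MC = AVC, at y = 7, giving min AVC = 109 - 28·7 + 2·7^2 = $11.
Since P = $9 < min AVC = $11, price fails to cover variable cost at any output.
Shutting down limits the loss to fixed cost, $396.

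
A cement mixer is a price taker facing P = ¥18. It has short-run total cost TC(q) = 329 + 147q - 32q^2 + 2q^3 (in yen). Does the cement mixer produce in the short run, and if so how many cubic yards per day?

From TC, MC = TC'(q) = 147 - 64q + 6q^2 and AVC = VC/q = 147 - 32q + 2q^2.
The AVC parabola has its vertex at q = 32/4 = 8, where AVC = 147 - 32·8 + 2·8^2 = ¥19.
P = ¥18 lies below min AVC = ¥19; no output level covers variable cost.
Best response: produce nothing and absorb the ¥329 fixed cost.

Shut down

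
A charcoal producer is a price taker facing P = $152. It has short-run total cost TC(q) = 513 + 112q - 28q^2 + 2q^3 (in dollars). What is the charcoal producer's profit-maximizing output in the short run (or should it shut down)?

From TC, MC = TC'(q) = 112 - 56q + 6q^2 and AVC = VC/q = 112 - 28q + 2q^2.
The AVC parabola has its vertex at q = 28/4 = 7, where AVC = 112 - 28·7 + 2·7^2 = $14.
P = $152 exceeds min AVC = $14, so the firm stays open.
Set P = MC: 152 = 112 - 56q + 6q^2 → -40 - 56q + 6q^2 = 0. The roots are q = -2/3 and q = 10; the profit-maximizing output is on the rising part of MC, so q* = 10.
Check: AVC at q = 10 is $32 ≤ P, so revenue covers variable cost.
Profit = P·q − TC = 152·10 − 833 = $687.

Produce at q = 10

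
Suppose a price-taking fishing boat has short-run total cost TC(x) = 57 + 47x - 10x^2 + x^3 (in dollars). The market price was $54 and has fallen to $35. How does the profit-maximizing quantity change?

Output falls from 7 to 6

MC = 47 - 20x + 3x^2; the shutdown threshold is min AVC = $22 (at x = 5).
At P = $54 ≥ min AVC, set P = MC on the rising branch: x = 7.
At P = $35 ≥ min AVC, set P = MC: x = 6. The firm stays open but cuts output.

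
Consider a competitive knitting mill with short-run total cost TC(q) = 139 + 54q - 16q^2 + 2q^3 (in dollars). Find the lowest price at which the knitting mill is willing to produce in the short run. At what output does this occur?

The shutdown price is the minimum of AVC. VC = 54q - 16q^2 + 2q^3, so AVC = 54 - 16q + 2q^2.
dAVC/dq = -16 + 4q = 0 gives q = 4. min AVC = 54 - 16·4 + 2·4^2 = 22.
The firm shuts down for any P below $22.

$22 per unit, at q = 4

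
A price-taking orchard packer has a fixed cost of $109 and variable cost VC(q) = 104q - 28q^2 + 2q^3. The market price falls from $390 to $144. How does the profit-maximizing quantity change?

AVC = 104 - 28q + 2q^2, minimized at q = 7 where min AVC = $6. MC = 104 - 56q + 6q^2.
At P = $390 ≥ min AVC, set P = MC on the rising branch: q = 13.
At P = $144 ≥ min AVC, set P = MC: q = 10. The firm stays open but cuts output.

Output falls from 13 to 10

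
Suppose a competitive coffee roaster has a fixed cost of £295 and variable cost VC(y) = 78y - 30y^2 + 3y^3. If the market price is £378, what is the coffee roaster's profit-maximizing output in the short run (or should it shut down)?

Strip out fixed cost: VC = 78y - 30y^2 + 3y^3. Then AVC = 78 - 30y + 3y^2 and MC = 78 - 60y + 9y^2.
AVC hits its minimum where MC = AVC, at y = 5, giving min AVC = 78 - 30·5 + 3·5^2 = £3.
Since P = £378 ≥ min AVC = £3, price covers variable cost and the firm should produce.
P = MC gives -300 - 60y + 9y^2 = 0, with roots -10/3 and 10. Take the larger (rising MC): y* = 10.
Check: AVC at y = 10 is £78 ≤ P, so revenue covers variable cost.
Profit = P·y − TC = 378·10 − 1075 = £2705.

Produce at y = 10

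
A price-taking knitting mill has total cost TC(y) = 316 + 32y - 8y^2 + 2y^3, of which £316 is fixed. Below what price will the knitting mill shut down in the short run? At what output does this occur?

Short-run supply begins at min AVC. From VC = 32y - 8y^2 + 2y^3, AVC = 32 - 8y + 2y^2.
dAVC/dy = -8 + 4y = 0 gives y = 2. min AVC = 32 - 8·2 + 2·2^2 = 24.
So the shutdown price is £24.

£24 per unit, at y = 2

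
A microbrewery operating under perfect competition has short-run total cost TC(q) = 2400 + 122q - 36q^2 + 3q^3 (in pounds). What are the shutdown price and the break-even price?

Shutdown price = £14; break-even price = £302

Shutdown price = min AVC. AVC = 122 - 36q + 3q^2, with vertex at q = 6 and minimum £14.
ATC = 2400/q + 122 - 36q + 3q^2. Setting dATC/dq = −2400/q^2 − 36 + 6q = 0 gives q = 10 (since 6·10^3 − 36·10^2 = 2400).
min ATC = 2400/10 + 122 − 36·10 + 3·10^2 = £302. That is the break-even price.
Between these two prices the firm operates at a loss; above £302 it earns a profit.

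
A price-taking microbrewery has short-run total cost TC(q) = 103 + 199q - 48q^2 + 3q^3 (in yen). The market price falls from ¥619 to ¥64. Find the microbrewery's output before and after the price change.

MC = 199 - 96q + 9q^2; the shutdown threshold is min AVC = ¥7 (at q = 8).
With P = ¥619 above the shutdown price, P = MC gives q = 14.
At P = ¥64 ≥ min AVC, set P = MC: q = 9. The firm stays open but cuts output.

Output falls from 14 to 9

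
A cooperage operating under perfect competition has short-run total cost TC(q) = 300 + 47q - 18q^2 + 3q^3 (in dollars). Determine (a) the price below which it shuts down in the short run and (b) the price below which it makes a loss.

Shutdown price = min AVC. AVC = 47 - 18q + 3q^2, with vertex at q = 3 and minimum $20.
ATC = 300/q + 47 - 18q + 3q^2. Setting dATC/dq = −300/q^2 − 18 + 6q = 0 gives q = 5 (since 6·5^3 − 18·5^2 = 300).
min ATC = 300/5 + 47 − 18·5 + 3·5^2 = $92. That is the break-even price.
For $20 ≤ P < $92 the firm produces at a loss; below $20 it shuts down.

Shutdown price = $20; break-even price = $92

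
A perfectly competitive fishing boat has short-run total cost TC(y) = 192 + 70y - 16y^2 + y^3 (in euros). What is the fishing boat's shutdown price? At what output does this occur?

€6 per unit, at y = 8

The firm shuts down when price falls below the minimum of average variable cost. AVC = VC/y = 70 - 16y + y^2.
dAVC/dy = -16 + 2y = 0 gives y = 8. min AVC = 70 - 16·8 + 8^2 = 6.
The firm shuts down for any P below €6.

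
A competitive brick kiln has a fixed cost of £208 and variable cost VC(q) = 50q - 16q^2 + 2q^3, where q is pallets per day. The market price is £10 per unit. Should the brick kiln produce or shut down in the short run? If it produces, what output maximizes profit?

Shut down

Variable cost is VC = 50q - 16q^2 + 2q^3, so AVC = VC/q = 50 - 16q + 2q^2 and MC = dTC/dq = 50 - 32q + 6q^2.
AVC is minimized where dAVC/dq = -16 + 4q = 0, at q = 4; min AVC = 50 - 16·4 + 2·4^2 = £18.
P = £10 lies below min AVC = £18; no output level covers variable cost.
Shutting down limits the loss to fixed cost, £208.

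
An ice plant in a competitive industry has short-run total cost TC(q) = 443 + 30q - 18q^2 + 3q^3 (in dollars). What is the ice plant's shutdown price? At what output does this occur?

$3 per unit, at q = 3

Short-run supply begins at min AVC. From VC = 30q - 18q^2 + 3q^3, AVC = 30 - 18q + 3q^2.
At the minimum of AVC, MC = AVC. MC = 30 - 36q + 9q^2; setting MC = AVC gives 6q^2 - 18q = 0, so q = 3. min AVC = 3.
The firm shuts down for any P below $3.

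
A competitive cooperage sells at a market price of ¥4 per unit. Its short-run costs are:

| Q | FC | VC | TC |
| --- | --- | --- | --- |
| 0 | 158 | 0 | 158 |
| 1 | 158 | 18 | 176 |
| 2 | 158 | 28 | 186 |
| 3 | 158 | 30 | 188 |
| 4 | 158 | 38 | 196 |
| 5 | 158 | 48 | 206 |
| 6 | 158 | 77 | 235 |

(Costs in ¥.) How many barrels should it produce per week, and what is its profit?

Profit at each row (π = 4Q − TC): Q=0: -158; Q=1: -172; Q=2: -178; Q=3: -176; Q=4: -180; Q=5: -186; Q=6: -211.
Profit is highest at Q = 0. Equivalently, the lowest AVC in the table is 38/4 ≈ ¥9.50 at Q = 4, and P = ¥4 falls below it — price never covers variable cost, so the firm shuts down and loses only its fixed cost.

Q = 0 (shut down); profit = -¥158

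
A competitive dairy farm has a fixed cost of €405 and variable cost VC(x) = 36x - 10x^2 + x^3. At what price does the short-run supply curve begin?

Short-run supply begins at min AVC. From VC = 36x - 10x^2 + x^3, AVC = 36 - 10x + x^2.
At the minimum of AVC, MC = AVC. MC = 36 - 20x + 3x^2; setting MC = AVC gives 2x^2 - 10x = 0, so x = 5. min AVC = 11.
So the shutdown price is €11.

€11 per unit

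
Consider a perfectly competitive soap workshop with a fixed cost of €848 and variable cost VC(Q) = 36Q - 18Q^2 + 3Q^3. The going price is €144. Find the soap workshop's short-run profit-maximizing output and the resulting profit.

AVC = 36 - 18Q + 3Q^2; min AVC = €9 at Q = 3. Since P = €144 ≥ min AVC, the firm produces.
With MC = 36 - 36Q + 9Q^2, P = MC on the upward-sloping part at Q* = 6.
TR = 144·6 = 864. TC = 848 + 216 = 1064. Profit = 864 − 1064 = -€200.
By producing, the firm covers all variable cost plus €648 of fixed cost; shutting down would lose the full €848.

Profit = -€200 at Q = 6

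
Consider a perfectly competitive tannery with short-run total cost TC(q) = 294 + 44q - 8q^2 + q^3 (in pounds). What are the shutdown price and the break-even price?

AVC = 44 - 8q + q^2; minimized at q = 4, giving min AVC = £28. That is the shutdown price.
ATC = 294/q + 44 - 8q + q^2. Setting dATC/dq = −294/q^2 − 8 + 2q = 0 gives q = 7 (since 2·7^3 − 8·7^2 = 294).
min ATC = 294/7 + 44 − 8·7 + 7^2 = £79. That is the break-even price.
Between these two prices the firm operates at a loss; above £79 it earns a profit.

Shutdown price = £28; break-even price = £79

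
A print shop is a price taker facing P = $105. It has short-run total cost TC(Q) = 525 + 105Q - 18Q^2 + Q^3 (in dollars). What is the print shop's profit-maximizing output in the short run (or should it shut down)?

Produce at Q = 12

Variable cost is VC = 105Q - 18Q^2 + Q^3, so AVC = VC/Q = 105 - 18Q + Q^2 and MC = dTC/dQ = 105 - 36Q + 3Q^2.
The AVC parabola has its vertex at Q = 18/2 = 9, where AVC = 105 - 18·9 + 9^2 = $24.
Since P = $105 ≥ min AVC = $24, price covers variable cost and the firm should produce.
Solving P = MC: -36Q + 3Q^2 = 0 ⇒ Q = 0 or 12. On the upward-sloping branch, Q* = 12.
Check: AVC at Q = 12 is $33 ≤ P, so revenue covers variable cost.
Profit = P·Q − TC = 105·12 − 921 = $339.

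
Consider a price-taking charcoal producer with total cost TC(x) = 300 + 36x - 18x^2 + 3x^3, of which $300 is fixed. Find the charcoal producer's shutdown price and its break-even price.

Shutdown price = $9; break-even price = $81

AVC = 36 - 18x + 3x^2; minimized at x = 3, giving min AVC = $9. That is the shutdown price.
ATC = 300/x + 36 - 18x + 3x^2. Setting dATC/dx = −300/x^2 − 18 + 6x = 0 gives x = 5 (since 6·5^3 − 18·5^2 = 300).
min ATC = 300/5 + 36 − 18·5 + 3·5^2 = $81. That is the break-even price.
Between these two prices the firm operates at a loss; above $81 it earns a profit.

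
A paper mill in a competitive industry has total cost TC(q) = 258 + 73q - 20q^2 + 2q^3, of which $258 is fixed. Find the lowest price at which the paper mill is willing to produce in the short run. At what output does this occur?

Short-run supply begins at min AVC. From VC = 73q - 20q^2 + 2q^3, AVC = 73 - 20q + 2q^2.
At the minimum of AVC, MC = AVC. MC = 73 - 40q + 6q^2; setting MC = AVC gives 4q^2 - 20q = 0, so q = 5. min AVC = 23.
For P < $23 the firm produces nothing.

$23 per unit, at q = 5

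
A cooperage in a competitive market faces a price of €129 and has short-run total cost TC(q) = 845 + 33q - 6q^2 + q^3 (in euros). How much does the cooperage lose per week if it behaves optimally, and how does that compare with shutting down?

AVC = 33 - 6q + q^2 has its minimum €24 at q = 3; price €129 clears that bar, so the firm operates.
MC = 33 - 12q + 3q^2. Setting P = MC and taking the root on the rising branch gives q* = 8.
TR = 129·8 = 1032. TC = 845 + 392 = 1237. Profit = 1032 − 1237 = -€205.
That loss of €205 beats the €845 the firm would lose by shutting down; producing recovers €640 of fixed cost.

Profit = -€205 at q = 8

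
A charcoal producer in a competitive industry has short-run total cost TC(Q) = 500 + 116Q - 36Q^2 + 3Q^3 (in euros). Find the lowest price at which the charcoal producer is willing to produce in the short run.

€8 per unit

Short-run supply begins at min AVC. From VC = 116Q - 36Q^2 + 3Q^3, AVC = 116 - 36Q + 3Q^2.
dAVC/dQ = -36 + 6Q = 0 gives Q = 6. min AVC = 116 - 36·6 + 3·6^2 = 8.
So the shutdown price is €8.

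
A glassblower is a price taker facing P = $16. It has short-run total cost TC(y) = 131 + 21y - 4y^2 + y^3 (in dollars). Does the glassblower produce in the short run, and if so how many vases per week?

Shut down

Strip out fixed cost: VC = 21y - 4y^2 + y^3. Then AVC = 21 - 4y + y^2 and MC = 21 - 8y + 3y^2.
AVC hits its minimum where MC = AVC, at y = 2, giving min AVC = 21 - 4·2 + 2^2 = $17.
Since P = $16 < min AVC = $17, price fails to cover variable cost at any output.
Shutting down limits the loss to fixed cost, $131.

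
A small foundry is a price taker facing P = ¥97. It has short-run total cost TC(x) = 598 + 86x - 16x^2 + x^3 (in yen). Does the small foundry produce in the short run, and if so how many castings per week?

Produce at x = 11

Variable cost is VC = 86x - 16x^2 + x^3, so AVC = VC/x = 86 - 16x + x^2 and MC = dTC/dx = 86 - 32x + 3x^2.
AVC is minimized where dAVC/dx = -16 + 2x = 0, at x = 8; min AVC = 86 - 16·8 + 8^2 = ¥22.
P = ¥97 exceeds min AVC = ¥22, so the firm stays open.
P = MC gives -11 - 32x + 3x^2 = 0, with roots -1/3 and 11. Take the larger (rising MC): x* = 11.
Check: AVC at x = 11 is ¥31 ≤ P, so revenue covers variable cost.
Profit = P·x − TC = 97·11 − 939 = ¥128.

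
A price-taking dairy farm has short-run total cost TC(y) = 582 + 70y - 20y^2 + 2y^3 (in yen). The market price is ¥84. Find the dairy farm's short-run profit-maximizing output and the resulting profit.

AVC = 70 - 20y + 2y^2 has its minimum ¥20 at y = 5; price ¥84 clears that bar, so the firm operates.
With MC = 70 - 40y + 6y^2, P = MC on the upward-sloping part at y* = 7.
TR = 84·7 = 588. TC = 582 + 196 = 778. Profit = 588 − 778 = -¥190.
By producing, the firm covers all variable cost plus ¥392 of fixed cost; shutting down would lose the full ¥582.

Profit = -¥190 at y = 7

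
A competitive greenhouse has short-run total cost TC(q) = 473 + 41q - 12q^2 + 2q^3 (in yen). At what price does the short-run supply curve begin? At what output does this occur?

¥23 per unit, at q = 3

Short-run supply begins at min AVC. From VC = 41q - 12q^2 + 2q^3, AVC = 41 - 12q + 2q^2.
dAVC/dq = -12 + 4q = 0 gives q = 3. min AVC = 41 - 12·3 + 2·3^2 = 23.
The firm shuts down for any P below ¥23.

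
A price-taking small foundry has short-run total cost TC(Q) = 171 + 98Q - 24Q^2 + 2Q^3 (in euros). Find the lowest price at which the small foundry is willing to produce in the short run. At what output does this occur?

€26 per unit, at Q = 6

The shutdown price is the minimum of AVC. VC = 98Q - 24Q^2 + 2Q^3, so AVC = 98 - 24Q + 2Q^2.
At the minimum of AVC, MC = AVC. MC = 98 - 48Q + 6Q^2; setting MC = AVC gives 4Q^2 - 24Q = 0, so Q = 6. min AVC = 26.
For P < €26 the firm produces nothing.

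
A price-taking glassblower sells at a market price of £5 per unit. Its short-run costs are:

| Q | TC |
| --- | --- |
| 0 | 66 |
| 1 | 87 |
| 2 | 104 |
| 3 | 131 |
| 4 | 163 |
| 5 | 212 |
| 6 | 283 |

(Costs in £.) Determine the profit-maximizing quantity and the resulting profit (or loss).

Q = 0 (shut down); profit = -£66

Compute π = P·Q − TC at each output: Q=0: -66; Q=1: -82; Q=2: -94; Q=3: -116; Q=4: -143; Q=5: -187; Q=6: -253.
Profit is highest at Q = 0. Equivalently, the lowest AVC in the table is 38/2 ≈ £19 at Q = 2, and P = £5 falls below it — price never covers variable cost, so the firm shuts down and loses only its fixed cost.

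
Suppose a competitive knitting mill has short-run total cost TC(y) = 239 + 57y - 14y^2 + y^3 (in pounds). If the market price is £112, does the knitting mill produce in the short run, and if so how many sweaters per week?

Variable cost is VC = 57y - 14y^2 + y^3, so AVC = VC/y = 57 - 14y + y^2 and MC = dTC/dy = 57 - 28y + 3y^2.
The AVC parabola has its vertex at y = 14/2 = 7, where AVC = 57 - 14·7 + 7^2 = £8.
P = £112 exceeds min AVC = £8, so the firm stays open.
Set P = MC: 112 = 57 - 28y + 3y^2 → -55 - 28y + 3y^2 = 0. The roots are y = -5/3 and y = 11; the profit-maximizing output is on the rising part of MC, so y* = 11.
Check: AVC at y = 11 is £24 ≤ P, so revenue covers variable cost.
Profit = P·y − TC = 112·11 − 503 = £729.

Produce at y = 11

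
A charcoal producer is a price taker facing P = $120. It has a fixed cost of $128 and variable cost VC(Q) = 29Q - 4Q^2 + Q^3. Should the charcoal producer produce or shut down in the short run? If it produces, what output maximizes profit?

Produce at Q = 7

Strip out fixed cost: VC = 29Q - 4Q^2 + Q^3. Then AVC = 29 - 4Q + Q^2 and MC = 29 - 8Q + 3Q^2.
The AVC parabola has its vertex at Q = 4/2 = 2, where AVC = 29 - 4·2 + 2^2 = $25.
Because $120 ≥ $25, revenue can cover variable cost; the firm operates.
P = MC gives -91 - 8Q + 3Q^2 = 0, with roots -13/3 and 7. Take the larger (rising MC): Q* = 7.
Check: AVC at Q = 7 is $50 ≤ P, so revenue covers variable cost.
Profit = P·Q − TC = 120·7 − 478 = $362.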